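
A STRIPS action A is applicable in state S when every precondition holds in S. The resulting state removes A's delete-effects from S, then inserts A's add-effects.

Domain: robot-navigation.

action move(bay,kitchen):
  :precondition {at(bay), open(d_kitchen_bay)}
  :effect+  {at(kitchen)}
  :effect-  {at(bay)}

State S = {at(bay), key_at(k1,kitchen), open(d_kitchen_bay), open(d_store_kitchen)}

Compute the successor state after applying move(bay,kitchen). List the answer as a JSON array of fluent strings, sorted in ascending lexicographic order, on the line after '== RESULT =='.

Progress:
  pre ⊆ S: {at(bay), open(d_kitchen_bay)} ⊆ S  — applicable
  S \ del = {key_at(k1,kitchen), open(d_kitchen_bay), open(d_store_kitchen)}
  ∪ add   = {at(kitchen), key_at(k1,kitchen), open(d_kitchen_bay), open(d_store_kitchen)}

== RESULT ==
["at(kitchen)", "key_at(k1,kitchen)", "open(d_kitchen_bay)", "open(d_store_kitchen)"]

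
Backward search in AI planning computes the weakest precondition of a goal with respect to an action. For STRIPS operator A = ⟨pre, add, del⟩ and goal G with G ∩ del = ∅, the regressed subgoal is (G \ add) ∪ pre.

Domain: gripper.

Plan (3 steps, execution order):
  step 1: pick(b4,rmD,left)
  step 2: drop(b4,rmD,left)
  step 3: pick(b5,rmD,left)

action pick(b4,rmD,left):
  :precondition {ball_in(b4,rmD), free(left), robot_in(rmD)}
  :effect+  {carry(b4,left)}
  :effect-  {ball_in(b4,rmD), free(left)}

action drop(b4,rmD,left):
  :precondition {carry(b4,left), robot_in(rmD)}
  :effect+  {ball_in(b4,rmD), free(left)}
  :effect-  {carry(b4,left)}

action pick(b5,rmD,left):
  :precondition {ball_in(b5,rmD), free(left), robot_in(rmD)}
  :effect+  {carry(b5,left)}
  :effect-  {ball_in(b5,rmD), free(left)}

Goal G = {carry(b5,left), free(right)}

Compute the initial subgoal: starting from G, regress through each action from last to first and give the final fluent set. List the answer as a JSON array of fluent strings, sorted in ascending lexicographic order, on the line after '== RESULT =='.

Work backward from the goal:
  through step 3 (pick(b5,rmD,left)): drop {carry(b5,left)}, keep {free(right)}, require {ball_in(b5,rmD), free(left), robot_in(rmD)}
    → {ball_in(b5,rmD), free(left), free(right), robot_in(rmD)}
  through step 2 (drop(b4,rmD,left)): drop {free(left)}, keep {ball_in(b5,rmD), free(right), robot_in(rmD)}, require {carry(b4,left), robot_in(rmD)}
    → {ball_in(b5,rmD), carry(b4,left), free(right), robot_in(rmD)}
  through step 1 (pick(b4,rmD,left)): drop {carry(b4,left)}, keep {ball_in(b5,rmD), free(right), robot_in(rmD)}, require {ball_in(b4,rmD), free(left), robot_in(rmD)}
    → {ball_in(b4,rmD), ball_in(b5,rmD), free(left), free(right), robot_in(rmD)}

== RESULT ==
["ball_in(b4,rmD)", "ball_in(b5,rmD)", "free(left)", "free(right)", "robot_in(rmD)"]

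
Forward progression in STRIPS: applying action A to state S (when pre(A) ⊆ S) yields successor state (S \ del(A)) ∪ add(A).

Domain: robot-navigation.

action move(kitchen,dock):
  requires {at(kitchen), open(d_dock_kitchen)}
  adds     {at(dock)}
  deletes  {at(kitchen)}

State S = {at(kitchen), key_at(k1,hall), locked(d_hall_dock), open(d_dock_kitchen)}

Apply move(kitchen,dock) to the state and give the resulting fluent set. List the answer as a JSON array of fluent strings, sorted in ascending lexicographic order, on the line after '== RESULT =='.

Progress:
  pre ⊆ S: {at(kitchen), open(d_dock_kitchen)} ⊆ S  — applicable
  S \ del = {key_at(k1,hall), locked(d_hall_dock), open(d_dock_kitchen)}
  ∪ add   = {at(dock), key_at(k1,hall), locked(d_hall_dock), open(d_dock_kitchen)}

== RESULT ==
["at(dock)", "key_at(k1,hall)", "locked(d_hall_dock)", "open(d_dock_kitchen)"]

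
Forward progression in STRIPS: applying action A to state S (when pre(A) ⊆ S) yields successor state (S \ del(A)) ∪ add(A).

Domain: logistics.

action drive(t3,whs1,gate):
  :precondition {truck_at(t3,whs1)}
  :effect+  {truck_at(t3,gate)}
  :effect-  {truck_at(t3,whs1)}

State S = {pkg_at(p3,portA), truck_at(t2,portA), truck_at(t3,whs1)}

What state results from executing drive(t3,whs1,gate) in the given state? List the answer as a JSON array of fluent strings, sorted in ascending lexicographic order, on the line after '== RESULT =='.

Progress:
  pre ⊆ S: {truck_at(t3,whs1)} ⊆ S  — applicable
  S \ del = {pkg_at(p3,portA), truck_at(t2,portA)}
  ∪ add   = {pkg_at(p3,portA), truck_at(t2,portA), truck_at(t3,gate)}

== RESULT ==
["pkg_at(p3,portA)", "truck_at(t2,portA)", "truck_at(t3,gate)"]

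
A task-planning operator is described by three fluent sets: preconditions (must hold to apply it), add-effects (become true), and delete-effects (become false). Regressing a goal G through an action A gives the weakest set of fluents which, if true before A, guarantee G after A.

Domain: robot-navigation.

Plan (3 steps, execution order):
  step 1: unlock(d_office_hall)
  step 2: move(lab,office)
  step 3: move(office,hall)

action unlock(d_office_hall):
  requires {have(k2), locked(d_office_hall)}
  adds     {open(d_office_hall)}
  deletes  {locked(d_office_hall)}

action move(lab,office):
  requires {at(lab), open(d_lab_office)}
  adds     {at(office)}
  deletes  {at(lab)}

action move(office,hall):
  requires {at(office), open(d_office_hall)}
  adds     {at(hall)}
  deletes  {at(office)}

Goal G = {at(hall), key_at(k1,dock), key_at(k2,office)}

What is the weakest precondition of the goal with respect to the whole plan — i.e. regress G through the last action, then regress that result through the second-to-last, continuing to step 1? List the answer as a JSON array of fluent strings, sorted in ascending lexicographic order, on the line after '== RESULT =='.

Regress step by step:
  through step 3 (move(office,hall)): drop {at(hall)}, keep {key_at(k1,dock), key_at(k2,office)}, require {at(office), open(d_office_hall)}
    → {at(office), key_at(k1,dock), key_at(k2,office), open(d_office_hall)}
  through step 2 (move(lab,office)): drop {at(office)}, keep {key_at(k1,dock), key_at(k2,office), open(d_office_hall)}, require {at(lab), open(d_lab_office)}
    → {at(lab), key_at(k1,dock), key_at(k2,office), open(d_lab_office), open(d_office_hall)}
  through step 1 (unlock(d_office_hall)): drop {open(d_office_hall)}, keep {at(lab), key_at(k1,dock), key_at(k2,office), open(d_lab_office)}, require {have(k2), locked(d_office_hall)}
    → {at(lab), have(k2), key_at(k1,dock), key_at(k2,office), locked(d_office_hall), open(d_lab_office)}

== RESULT ==
["at(lab)", "have(k2)", "key_at(k1,dock)", "key_at(k2,office)", "locked(d_office_hall)", "open(d_lab_office)"]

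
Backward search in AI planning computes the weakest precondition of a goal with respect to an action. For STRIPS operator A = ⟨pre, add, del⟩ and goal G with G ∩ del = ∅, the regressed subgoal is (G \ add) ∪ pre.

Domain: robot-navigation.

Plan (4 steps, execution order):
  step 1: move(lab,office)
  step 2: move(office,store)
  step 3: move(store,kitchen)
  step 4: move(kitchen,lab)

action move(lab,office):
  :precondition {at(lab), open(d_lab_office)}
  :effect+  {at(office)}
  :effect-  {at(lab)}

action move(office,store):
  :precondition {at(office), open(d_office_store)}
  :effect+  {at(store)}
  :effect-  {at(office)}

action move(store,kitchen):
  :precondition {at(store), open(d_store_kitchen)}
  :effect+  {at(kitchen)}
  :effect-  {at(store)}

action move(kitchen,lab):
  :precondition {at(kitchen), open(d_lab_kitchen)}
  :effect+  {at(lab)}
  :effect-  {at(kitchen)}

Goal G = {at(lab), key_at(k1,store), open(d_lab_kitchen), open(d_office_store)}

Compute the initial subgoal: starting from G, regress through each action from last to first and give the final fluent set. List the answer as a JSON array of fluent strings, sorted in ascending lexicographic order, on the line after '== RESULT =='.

Work backward from the goal:
  through step 4 (move(kitchen,lab)): drop {at(lab)}, keep {key_at(k1,store), open(d_lab_kitchen), open(d_office_store)}, require {at(kitchen), open(d_lab_kitchen)}
    → {at(kitchen), key_at(k1,store), open(d_lab_kitchen), open(d_office_store)}
  through step 3 (move(store,kitchen)): drop {at(kitchen)}, keep {key_at(k1,store), open(d_lab_kitchen), open(d_office_store)}, require {at(store), open(d_store_kitchen)}
    → {at(store), key_at(k1,store), open(d_lab_kitchen), open(d_office_store), open(d_store_kitchen)}
  through step 2 (move(office,store)): drop {at(store)}, keep {key_at(k1,store), open(d_lab_kitchen), open(d_office_store), open(d_store_kitchen)}, require {at(office), open(d_office_store)}
    → {at(office), key_at(k1,store), open(d_lab_kitchen), open(d_office_store), open(d_store_kitchen)}
  through step 1 (move(lab,office)): drop {at(office)}, keep {key_at(k1,store), open(d_lab_kitchen), open(d_office_store), open(d_store_kitchen)}, require {at(lab), open(d_lab_office)}
    → {at(lab), key_at(k1,store), open(d_lab_kitchen), open(d_lab_office), open(d_office_store), open(d_store_kitchen)}

== RESULT ==
["at(lab)", "key_at(k1,store)", "open(d_lab_kitchen)", "open(d_lab_office)", "open(d_office_store)", "open(d_store_kitchen)"]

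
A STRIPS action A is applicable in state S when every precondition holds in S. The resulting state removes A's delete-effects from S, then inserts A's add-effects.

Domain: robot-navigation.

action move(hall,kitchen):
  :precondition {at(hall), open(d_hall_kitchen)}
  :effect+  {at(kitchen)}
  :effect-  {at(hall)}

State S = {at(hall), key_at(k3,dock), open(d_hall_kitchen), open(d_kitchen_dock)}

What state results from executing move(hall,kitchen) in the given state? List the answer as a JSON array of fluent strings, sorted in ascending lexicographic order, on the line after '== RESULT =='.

Compute (S \ del) ∪ add:
  pre ⊆ S: {at(hall), open(d_hall_kitchen)} ⊆ S  — applicable
  S \ del = {key_at(k3,dock), open(d_hall_kitchen), open(d_kitchen_dock)}
  ∪ add   = {at(kitchen), key_at(k3,dock), open(d_hall_kitchen), open(d_kitchen_dock)}

== RESULT ==
["at(kitchen)", "key_at(k3,dock)", "open(d_hall_kitchen)", "open(d_kitchen_dock)"]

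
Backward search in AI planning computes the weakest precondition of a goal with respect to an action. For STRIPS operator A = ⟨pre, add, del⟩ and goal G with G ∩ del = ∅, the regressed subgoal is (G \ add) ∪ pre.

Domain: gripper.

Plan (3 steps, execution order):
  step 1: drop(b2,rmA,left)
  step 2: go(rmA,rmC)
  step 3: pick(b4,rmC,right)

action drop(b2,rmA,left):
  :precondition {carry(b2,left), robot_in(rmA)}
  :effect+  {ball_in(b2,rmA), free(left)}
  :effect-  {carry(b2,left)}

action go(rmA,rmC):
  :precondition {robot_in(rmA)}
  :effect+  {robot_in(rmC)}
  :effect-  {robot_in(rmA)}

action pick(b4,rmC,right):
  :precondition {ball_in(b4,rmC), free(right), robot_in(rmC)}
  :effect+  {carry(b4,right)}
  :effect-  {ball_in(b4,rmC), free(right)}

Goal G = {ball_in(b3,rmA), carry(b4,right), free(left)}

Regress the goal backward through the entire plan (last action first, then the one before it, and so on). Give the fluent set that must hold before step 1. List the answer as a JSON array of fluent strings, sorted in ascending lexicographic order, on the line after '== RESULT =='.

Regress step by step:
  through step 3 (pick(b4,rmC,right)): drop {carry(b4,right)}, keep {ball_in(b3,rmA), free(left)}, require {ball_in(b4,rmC), free(right), robot_in(rmC)}
    → {ball_in(b3,rmA), ball_in(b4,rmC), free(left), free(right), robot_in(rmC)}
  through step 2 (go(rmA,rmC)): drop {robot_in(rmC)}, keep {ball_in(b3,rmA), ball_in(b4,rmC), free(left), free(right)}, require {robot_in(rmA)}
    → {ball_in(b3,rmA), ball_in(b4,rmC), free(left), free(right), robot_in(rmA)}
  through step 1 (drop(b2,rmA,left)): drop {free(left)}, keep {ball_in(b3,rmA), ball_in(b4,rmC), free(right), robot_in(rmA)}, require {carry(b2,left), robot_in(rmA)}
    → {ball_in(b3,rmA), ball_in(b4,rmC), carry(b2,left), free(right), robot_in(rmA)}

== RESULT ==
["ball_in(b3,rmA)", "ball_in(b4,rmC)", "carry(b2,left)", "free(right)", "robot_in(rmA)"]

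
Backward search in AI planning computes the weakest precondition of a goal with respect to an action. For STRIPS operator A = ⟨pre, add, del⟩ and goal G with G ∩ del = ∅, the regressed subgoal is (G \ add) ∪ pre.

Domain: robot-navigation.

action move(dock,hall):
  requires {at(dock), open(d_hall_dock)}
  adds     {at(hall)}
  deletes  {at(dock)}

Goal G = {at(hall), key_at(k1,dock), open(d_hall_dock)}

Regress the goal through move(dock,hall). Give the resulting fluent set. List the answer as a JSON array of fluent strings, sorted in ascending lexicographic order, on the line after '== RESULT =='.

Regress:
  G ∩ del = {}  (empty — regression defined)
  G \ add = {at(hall), key_at(k1,dock), open(d_hall_dock)} \ {at(hall)} = {key_at(k1,dock), open(d_hall_dock)}
  ∪ pre   = {key_at(k1,dock), open(d_hall_dock)} ∪ {at(dock), open(d_hall_dock)}
          = {at(dock), key_at(k1,dock), open(d_hall_dock)}

== RESULT ==
["at(dock)", "key_at(k1,dock)", "open(d_hall_dock)"]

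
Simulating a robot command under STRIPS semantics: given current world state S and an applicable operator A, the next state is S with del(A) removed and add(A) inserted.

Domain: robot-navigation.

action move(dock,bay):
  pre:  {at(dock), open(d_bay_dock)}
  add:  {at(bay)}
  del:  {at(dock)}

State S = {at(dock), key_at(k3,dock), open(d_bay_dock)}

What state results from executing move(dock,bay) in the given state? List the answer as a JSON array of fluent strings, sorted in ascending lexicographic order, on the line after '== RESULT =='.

Progress:
  pre ⊆ S: {at(dock), open(d_bay_dock)} ⊆ S  — applicable
  S \ del = {key_at(k3,dock), open(d_bay_dock)}
  ∪ add   = {at(bay), key_at(k3,dock), open(d_bay_dock)}

== RESULT ==
["at(bay)", "key_at(k3,dock)", "open(d_bay_dock)"]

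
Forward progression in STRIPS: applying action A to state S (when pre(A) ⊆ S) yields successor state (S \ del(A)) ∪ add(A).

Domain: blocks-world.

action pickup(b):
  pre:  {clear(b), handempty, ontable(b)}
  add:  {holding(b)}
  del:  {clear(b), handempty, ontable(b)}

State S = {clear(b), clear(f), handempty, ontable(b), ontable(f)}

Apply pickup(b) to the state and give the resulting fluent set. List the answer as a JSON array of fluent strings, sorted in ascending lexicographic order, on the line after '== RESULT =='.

Compute (S \ del) ∪ add:
  pre ⊆ S: {clear(b), handempty, ontable(b)} ⊆ S  — applicable
  S \ del = {clear(f), ontable(f)}
  ∪ add   = {clear(f), holding(b), ontable(f)}

== RESULT ==
["clear(f)", "holding(b)", "ontable(f)"]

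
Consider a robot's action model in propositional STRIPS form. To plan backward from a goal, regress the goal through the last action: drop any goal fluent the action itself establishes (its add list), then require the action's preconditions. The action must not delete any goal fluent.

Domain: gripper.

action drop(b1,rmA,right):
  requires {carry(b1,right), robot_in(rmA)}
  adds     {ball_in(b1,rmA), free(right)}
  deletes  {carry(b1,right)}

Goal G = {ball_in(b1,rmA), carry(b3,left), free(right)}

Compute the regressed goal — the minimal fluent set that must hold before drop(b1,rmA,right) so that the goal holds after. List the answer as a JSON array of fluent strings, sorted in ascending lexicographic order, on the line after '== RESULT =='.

Compute (G \ add) ∪ pre:
  G ∩ del = {}  (empty — regression defined)
  G \ add = {ball_in(b1,rmA), carry(b3,left), free(right)} \ {ball_in(b1,rmA), free(right)} = {carry(b3,left)}
  ∪ pre   = {carry(b3,left)} ∪ {carry(b1,right), robot_in(rmA)}
          = {carry(b1,right), carry(b3,left), robot_in(rmA)}

== RESULT ==
["carry(b1,right)", "carry(b3,left)", "robot_in(rmA)"]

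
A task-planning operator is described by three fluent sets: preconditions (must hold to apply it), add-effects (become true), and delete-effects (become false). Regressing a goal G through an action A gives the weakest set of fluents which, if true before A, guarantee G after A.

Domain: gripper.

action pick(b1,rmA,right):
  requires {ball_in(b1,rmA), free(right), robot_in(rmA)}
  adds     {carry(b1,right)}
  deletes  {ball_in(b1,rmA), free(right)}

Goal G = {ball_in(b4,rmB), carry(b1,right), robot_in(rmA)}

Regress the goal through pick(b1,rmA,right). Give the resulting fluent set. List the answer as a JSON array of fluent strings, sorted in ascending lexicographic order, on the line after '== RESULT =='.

Compute (G \ add) ∪ pre:
  G ∩ del = {}  (empty — regression defined)
  G \ add = {ball_in(b4,rmB), carry(b1,right), robot_in(rmA)} \ {carry(b1,right)} = {ball_in(b4,rmB), robot_in(rmA)}
  ∪ pre   = {ball_in(b4,rmB), robot_in(rmA)} ∪ {ball_in(b1,rmA), free(right), robot_in(rmA)}
          = {ball_in(b1,rmA), ball_in(b4,rmB), free(right), robot_in(rmA)}

== RESULT ==
["ball_in(b1,rmA)", "ball_in(b4,rmB)", "free(right)", "robot_in(rmA)"]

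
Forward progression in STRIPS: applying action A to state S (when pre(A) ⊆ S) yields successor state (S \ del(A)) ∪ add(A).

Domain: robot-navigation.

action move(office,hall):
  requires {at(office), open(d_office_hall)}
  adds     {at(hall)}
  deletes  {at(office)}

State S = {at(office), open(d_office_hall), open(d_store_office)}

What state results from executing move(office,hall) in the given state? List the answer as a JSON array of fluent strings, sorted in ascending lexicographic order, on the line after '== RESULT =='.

Compute (S \ del) ∪ add:
  pre ⊆ S: {at(office), open(d_office_hall)} ⊆ S  — applicable
  S \ del = {open(d_office_hall), open(d_store_office)}
  ∪ add   = {at(hall), open(d_office_hall), open(d_store_office)}

== RESULT ==
["at(hall)", "open(d_office_hall)", "open(d_store_office)"]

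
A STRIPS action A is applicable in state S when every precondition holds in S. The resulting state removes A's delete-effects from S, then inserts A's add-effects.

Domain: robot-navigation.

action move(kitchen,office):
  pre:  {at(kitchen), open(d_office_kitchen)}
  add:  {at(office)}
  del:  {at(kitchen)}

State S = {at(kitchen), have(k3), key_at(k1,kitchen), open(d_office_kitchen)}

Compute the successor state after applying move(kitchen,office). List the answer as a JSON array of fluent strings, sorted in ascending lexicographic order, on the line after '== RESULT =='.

Compute (S \ del) ∪ add:
  pre ⊆ S: {at(kitchen), open(d_office_kitchen)} ⊆ S  — applicable
  S \ del = {have(k3), key_at(k1,kitchen), open(d_office_kitchen)}
  ∪ add   = {at(office), have(k3), key_at(k1,kitchen), open(d_office_kitchen)}

== RESULT ==
["at(office)", "have(k3)", "key_at(k1,kitchen)", "open(d_office_kitchen)"]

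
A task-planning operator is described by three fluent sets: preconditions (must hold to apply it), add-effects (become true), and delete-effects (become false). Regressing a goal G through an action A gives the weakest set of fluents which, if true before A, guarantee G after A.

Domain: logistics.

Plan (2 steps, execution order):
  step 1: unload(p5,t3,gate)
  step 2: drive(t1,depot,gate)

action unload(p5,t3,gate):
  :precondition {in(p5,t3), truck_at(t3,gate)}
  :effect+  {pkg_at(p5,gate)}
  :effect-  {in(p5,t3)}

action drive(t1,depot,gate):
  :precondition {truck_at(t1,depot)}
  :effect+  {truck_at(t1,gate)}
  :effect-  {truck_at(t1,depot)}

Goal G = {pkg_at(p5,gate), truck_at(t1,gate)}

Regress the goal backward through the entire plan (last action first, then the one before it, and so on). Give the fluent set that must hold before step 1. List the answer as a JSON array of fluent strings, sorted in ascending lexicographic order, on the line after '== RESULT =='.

Regress step by step:
  through step 2 (drive(t1,depot,gate)): drop {truck_at(t1,gate)}, keep {pkg_at(p5,gate)}, require {truck_at(t1,depot)}
    → {pkg_at(p5,gate), truck_at(t1,depot)}
  through step 1 (unload(p5,t3,gate)): drop {pkg_at(p5,gate)}, keep {truck_at(t1,depot)}, require {in(p5,t3), truck_at(t3,gate)}
    → {in(p5,t3), truck_at(t1,depot), truck_at(t3,gate)}

== RESULT ==
["in(p5,t3)", "truck_at(t1,depot)", "truck_at(t3,gate)"]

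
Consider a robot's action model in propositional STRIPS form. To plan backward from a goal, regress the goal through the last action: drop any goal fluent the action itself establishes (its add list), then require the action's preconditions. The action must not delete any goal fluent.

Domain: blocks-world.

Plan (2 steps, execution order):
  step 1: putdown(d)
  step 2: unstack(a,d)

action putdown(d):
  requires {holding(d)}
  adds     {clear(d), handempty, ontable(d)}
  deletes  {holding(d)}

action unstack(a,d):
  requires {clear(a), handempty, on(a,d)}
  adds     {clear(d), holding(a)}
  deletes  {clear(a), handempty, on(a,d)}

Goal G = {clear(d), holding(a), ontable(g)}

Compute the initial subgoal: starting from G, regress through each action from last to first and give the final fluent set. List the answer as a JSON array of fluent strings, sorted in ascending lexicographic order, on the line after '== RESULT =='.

Regress step by step:
  through step 2 (unstack(a,d)): drop {clear(d), holding(a)}, keep {ontable(g)}, require {clear(a), handempty, on(a,d)}
    → {clear(a), handempty, on(a,d), ontable(g)}
  through step 1 (putdown(d)): drop {handempty}, keep {clear(a), on(a,d), ontable(g)}, require {holding(d)}
    → {clear(a), holding(d), on(a,d), ontable(g)}

== RESULT ==
["clear(a)", "holding(d)", "on(a,d)", "ontable(g)"]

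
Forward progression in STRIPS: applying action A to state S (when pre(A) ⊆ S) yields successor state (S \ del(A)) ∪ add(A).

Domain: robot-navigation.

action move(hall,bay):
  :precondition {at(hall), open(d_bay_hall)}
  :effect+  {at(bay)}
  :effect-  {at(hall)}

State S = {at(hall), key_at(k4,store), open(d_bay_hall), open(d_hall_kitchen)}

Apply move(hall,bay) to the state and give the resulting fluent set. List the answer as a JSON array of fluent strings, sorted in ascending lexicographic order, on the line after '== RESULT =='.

Progress:
  pre ⊆ S: {at(hall), open(d_bay_hall)} ⊆ S  — applicable
  S \ del = {key_at(k4,store), open(d_bay_hall), open(d_hall_kitchen)}
  ∪ add   = {at(bay), key_at(k4,store), open(d_bay_hall), open(d_hall_kitchen)}

== RESULT ==
["at(bay)", "key_at(k4,store)", "open(d_bay_hall)", "open(d_hall_kitchen)"]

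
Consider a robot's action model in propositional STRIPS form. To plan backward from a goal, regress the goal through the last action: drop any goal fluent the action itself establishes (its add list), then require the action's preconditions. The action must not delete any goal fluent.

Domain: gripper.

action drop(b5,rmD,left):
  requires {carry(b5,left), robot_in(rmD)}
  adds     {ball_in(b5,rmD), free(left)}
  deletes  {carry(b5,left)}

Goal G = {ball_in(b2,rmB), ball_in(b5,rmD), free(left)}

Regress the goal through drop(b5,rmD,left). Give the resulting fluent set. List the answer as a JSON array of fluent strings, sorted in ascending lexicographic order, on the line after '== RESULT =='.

Regress:
  G ∩ del = {}  (empty — regression defined)
  G \ add = {ball_in(b2,rmB), ball_in(b5,rmD), free(left)} \ {ball_in(b5,rmD), free(left)} = {ball_in(b2,rmB)}
  ∪ pre   = {ball_in(b2,rmB)} ∪ {carry(b5,left), robot_in(rmD)}
          = {ball_in(b2,rmB), carry(b5,left), robot_in(rmD)}

== RESULT ==
["ball_in(b2,rmB)", "carry(b5,left)", "robot_in(rmD)"]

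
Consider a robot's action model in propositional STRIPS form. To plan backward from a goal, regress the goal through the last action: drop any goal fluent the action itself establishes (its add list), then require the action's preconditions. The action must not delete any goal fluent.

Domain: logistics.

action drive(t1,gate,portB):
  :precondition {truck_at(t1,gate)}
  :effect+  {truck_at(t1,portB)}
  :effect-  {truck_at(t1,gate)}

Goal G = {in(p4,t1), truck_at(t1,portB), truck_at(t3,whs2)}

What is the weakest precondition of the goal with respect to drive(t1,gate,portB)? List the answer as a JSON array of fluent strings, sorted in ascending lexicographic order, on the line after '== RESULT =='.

Compute (G \ add) ∪ pre:
  G ∩ del = {}  (empty — regression defined)
  G \ add = {in(p4,t1), truck_at(t1,portB), truck_at(t3,whs2)} \ {truck_at(t1,portB)} = {in(p4,t1), truck_at(t3,whs2)}
  ∪ pre   = {in(p4,t1), truck_at(t3,whs2)} ∪ {truck_at(t1,gate)}
          = {in(p4,t1), truck_at(t1,gate), truck_at(t3,whs2)}

== RESULT ==
["in(p4,t1)", "truck_at(t1,gate)", "truck_at(t3,whs2)"]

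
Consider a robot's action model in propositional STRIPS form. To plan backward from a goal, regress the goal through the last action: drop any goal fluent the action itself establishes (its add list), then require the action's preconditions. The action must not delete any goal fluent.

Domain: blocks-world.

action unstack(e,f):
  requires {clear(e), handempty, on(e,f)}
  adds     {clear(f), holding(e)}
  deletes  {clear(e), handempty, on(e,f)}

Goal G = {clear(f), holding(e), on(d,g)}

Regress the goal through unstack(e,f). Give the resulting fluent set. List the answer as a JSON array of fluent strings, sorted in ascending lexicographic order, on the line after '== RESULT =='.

Compute (G \ add) ∪ pre:
  G ∩ del = {}  (empty — regression defined)
  G \ add = {clear(f), holding(e), on(d,g)} \ {clear(f), holding(e)} = {on(d,g)}
  ∪ pre   = {on(d,g)} ∪ {clear(e), handempty, on(e,f)}
          = {clear(e), handempty, on(d,g), on(e,f)}

== RESULT ==
["clear(e)", "handempty", "on(d,g)", "on(e,f)"]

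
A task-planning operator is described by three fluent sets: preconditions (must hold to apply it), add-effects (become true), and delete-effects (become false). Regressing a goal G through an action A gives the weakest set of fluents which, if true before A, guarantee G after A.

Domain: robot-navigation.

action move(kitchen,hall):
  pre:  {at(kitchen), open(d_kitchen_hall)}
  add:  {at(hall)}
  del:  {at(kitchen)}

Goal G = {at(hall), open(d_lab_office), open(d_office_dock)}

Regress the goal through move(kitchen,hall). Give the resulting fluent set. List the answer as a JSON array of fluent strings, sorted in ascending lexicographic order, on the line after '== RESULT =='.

Regress:
  G ∩ del = {}  (empty — regression defined)
  G \ add = {at(hall), open(d_lab_office), open(d_office_dock)} \ {at(hall)} = {open(d_lab_office), open(d_office_dock)}
  ∪ pre   = {open(d_lab_office), open(d_office_dock)} ∪ {at(kitchen), open(d_kitchen_hall)}
          = {at(kitchen), open(d_kitchen_hall), open(d_lab_office), open(d_office_dock)}

== RESULT ==
["at(kitchen)", "open(d_kitchen_hall)", "open(d_lab_office)", "open(d_office_dock)"]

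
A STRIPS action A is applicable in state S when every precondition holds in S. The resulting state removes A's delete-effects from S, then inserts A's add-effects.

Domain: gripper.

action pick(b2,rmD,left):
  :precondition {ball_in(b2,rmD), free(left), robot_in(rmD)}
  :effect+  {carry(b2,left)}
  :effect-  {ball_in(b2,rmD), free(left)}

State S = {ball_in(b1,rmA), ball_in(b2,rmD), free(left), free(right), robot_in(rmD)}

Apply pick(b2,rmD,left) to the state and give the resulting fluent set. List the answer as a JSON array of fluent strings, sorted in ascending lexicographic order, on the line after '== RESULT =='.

Progress:
  pre ⊆ S: {ball_in(b2,rmD), free(left), robot_in(rmD)} ⊆ S  — applicable
  S \ del = {ball_in(b1,rmA), free(right), robot_in(rmD)}
  ∪ add   = {ball_in(b1,rmA), carry(b2,left), free(right), robot_in(rmD)}

== RESULT ==
["ball_in(b1,rmA)", "carry(b2,left)", "free(right)", "robot_in(rmD)"]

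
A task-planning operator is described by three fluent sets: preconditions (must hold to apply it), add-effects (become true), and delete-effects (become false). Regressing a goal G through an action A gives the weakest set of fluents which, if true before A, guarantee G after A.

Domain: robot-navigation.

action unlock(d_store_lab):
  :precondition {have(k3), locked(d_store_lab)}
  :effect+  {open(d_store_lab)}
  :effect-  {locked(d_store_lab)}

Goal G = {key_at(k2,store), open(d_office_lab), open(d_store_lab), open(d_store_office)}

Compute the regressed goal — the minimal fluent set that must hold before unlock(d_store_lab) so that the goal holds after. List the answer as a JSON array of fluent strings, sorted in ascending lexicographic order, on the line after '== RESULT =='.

Regress:
  G ∩ del = {}  (empty — regression defined)
  G \ add = {key_at(k2,store), open(d_office_lab), open(d_store_lab), open(d_store_office)} \ {open(d_store_lab)} = {key_at(k2,store), open(d_office_lab), open(d_store_office)}
  ∪ pre   = {key_at(k2,store), open(d_office_lab), open(d_store_office)} ∪ {have(k3), locked(d_store_lab)}
          = {have(k3), key_at(k2,store), locked(d_store_lab), open(d_office_lab), open(d_store_office)}

== RESULT ==
["have(k3)", "key_at(k2,store)", "locked(d_store_lab)", "open(d_office_lab)", "open(d_store_office)"]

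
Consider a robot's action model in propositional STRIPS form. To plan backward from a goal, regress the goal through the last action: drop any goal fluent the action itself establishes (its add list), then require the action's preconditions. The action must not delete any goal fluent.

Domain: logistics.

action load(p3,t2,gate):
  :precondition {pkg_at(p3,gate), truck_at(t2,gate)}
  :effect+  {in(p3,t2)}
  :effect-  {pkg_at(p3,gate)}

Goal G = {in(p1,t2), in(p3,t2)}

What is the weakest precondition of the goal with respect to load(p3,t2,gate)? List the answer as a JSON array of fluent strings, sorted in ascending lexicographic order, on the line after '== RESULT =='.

Regress:
  G ∩ del = {}  (empty — regression defined)
  G \ add = {in(p1,t2), in(p3,t2)} \ {in(p3,t2)} = {in(p1,t2)}
  ∪ pre   = {in(p1,t2)} ∪ {pkg_at(p3,gate), truck_at(t2,gate)}
          = {in(p1,t2), pkg_at(p3,gate), truck_at(t2,gate)}

== RESULT ==
["in(p1,t2)", "pkg_at(p3,gate)", "truck_at(t2,gate)"]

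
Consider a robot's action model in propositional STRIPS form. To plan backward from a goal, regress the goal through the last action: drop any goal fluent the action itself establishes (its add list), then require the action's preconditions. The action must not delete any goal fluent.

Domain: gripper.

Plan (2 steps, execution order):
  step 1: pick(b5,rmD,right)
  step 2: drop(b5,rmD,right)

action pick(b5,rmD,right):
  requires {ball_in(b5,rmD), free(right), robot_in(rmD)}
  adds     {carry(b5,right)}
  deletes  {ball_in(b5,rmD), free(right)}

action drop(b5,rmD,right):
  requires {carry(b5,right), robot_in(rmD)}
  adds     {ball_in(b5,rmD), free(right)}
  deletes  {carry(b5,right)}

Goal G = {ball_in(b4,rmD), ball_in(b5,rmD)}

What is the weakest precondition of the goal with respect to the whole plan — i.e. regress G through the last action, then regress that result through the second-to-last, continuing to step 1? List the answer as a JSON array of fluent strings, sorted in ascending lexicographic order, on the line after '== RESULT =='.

Work backward from the goal:
  through step 2 (drop(b5,rmD,right)): drop {ball_in(b5,rmD)}, keep {ball_in(b4,rmD)}, require {carry(b5,right), robot_in(rmD)}
    → {ball_in(b4,rmD), carry(b5,right), robot_in(rmD)}
  through step 1 (pick(b5,rmD,right)): drop {carry(b5,right)}, keep {ball_in(b4,rmD), robot_in(rmD)}, require {ball_in(b5,rmD), free(right), robot_in(rmD)}
    → {ball_in(b4,rmD), ball_in(b5,rmD), free(right), robot_in(rmD)}

== RESULT ==
["ball_in(b4,rmD)", "ball_in(b5,rmD)", "free(right)", "robot_in(rmD)"]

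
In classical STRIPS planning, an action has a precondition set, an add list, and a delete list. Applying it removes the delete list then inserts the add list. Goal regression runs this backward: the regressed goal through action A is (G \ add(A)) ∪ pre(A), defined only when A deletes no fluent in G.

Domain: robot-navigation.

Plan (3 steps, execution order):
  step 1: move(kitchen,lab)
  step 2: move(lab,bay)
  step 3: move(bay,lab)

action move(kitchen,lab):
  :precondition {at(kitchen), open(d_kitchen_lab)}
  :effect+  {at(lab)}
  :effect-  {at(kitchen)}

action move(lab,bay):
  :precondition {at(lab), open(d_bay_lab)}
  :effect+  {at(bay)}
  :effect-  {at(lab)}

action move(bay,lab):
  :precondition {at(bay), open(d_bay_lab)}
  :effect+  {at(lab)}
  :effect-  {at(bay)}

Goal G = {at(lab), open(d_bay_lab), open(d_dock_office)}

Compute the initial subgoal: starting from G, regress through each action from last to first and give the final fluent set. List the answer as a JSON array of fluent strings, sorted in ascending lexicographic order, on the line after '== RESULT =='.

Regress step by step:
  through step 3 (move(bay,lab)): drop {at(lab)}, keep {open(d_bay_lab), open(d_dock_office)}, require {at(bay), open(d_bay_lab)}
    → {at(bay), open(d_bay_lab), open(d_dock_office)}
  through step 2 (move(lab,bay)): drop {at(bay)}, keep {open(d_bay_lab), open(d_dock_office)}, require {at(lab), open(d_bay_lab)}
    → {at(lab), open(d_bay_lab), open(d_dock_office)}
  through step 1 (move(kitchen,lab)): drop {at(lab)}, keep {open(d_bay_lab), open(d_dock_office)}, require {at(kitchen), open(d_kitchen_lab)}
    → {at(kitchen), open(d_bay_lab), open(d_dock_office), open(d_kitchen_lab)}

== RESULT ==
["at(kitchen)", "open(d_bay_lab)", "open(d_dock_office)", "open(d_kitchen_lab)"]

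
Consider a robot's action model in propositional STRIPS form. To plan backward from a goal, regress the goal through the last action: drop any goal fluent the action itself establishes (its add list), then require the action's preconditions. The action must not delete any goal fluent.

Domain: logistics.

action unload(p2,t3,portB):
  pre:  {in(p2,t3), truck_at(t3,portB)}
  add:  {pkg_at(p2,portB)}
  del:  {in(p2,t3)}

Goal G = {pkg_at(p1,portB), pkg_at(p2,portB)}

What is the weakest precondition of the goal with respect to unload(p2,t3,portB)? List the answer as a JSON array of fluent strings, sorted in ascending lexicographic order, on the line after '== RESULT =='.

Compute (G \ add) ∪ pre:
  G ∩ del = {}  (empty — regression defined)
  G \ add = {pkg_at(p1,portB), pkg_at(p2,portB)} \ {pkg_at(p2,portB)} = {pkg_at(p1,portB)}
  ∪ pre   = {pkg_at(p1,portB)} ∪ {in(p2,t3), truck_at(t3,portB)}
          = {in(p2,t3), pkg_at(p1,portB), truck_at(t3,portB)}

== RESULT ==
["in(p2,t3)", "pkg_at(p1,portB)", "truck_at(t3,portB)"]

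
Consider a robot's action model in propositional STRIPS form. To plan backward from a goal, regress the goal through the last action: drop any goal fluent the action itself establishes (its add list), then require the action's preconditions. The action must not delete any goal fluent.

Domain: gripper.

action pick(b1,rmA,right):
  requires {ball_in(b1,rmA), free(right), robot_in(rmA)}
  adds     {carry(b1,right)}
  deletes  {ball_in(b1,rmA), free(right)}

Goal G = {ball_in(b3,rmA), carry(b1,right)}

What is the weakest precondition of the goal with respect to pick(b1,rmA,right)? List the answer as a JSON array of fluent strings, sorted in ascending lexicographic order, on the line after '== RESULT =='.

Regress:
  G ∩ del = {}  (empty — regression defined)
  G \ add = {ball_in(b3,rmA), carry(b1,right)} \ {carry(b1,right)} = {ball_in(b3,rmA)}
  ∪ pre   = {ball_in(b3,rmA)} ∪ {ball_in(b1,rmA), free(right), robot_in(rmA)}
          = {ball_in(b1,rmA), ball_in(b3,rmA), free(right), robot_in(rmA)}

== RESULT ==
["ball_in(b1,rmA)", "ball_in(b3,rmA)", "free(right)", "robot_in(rmA)"]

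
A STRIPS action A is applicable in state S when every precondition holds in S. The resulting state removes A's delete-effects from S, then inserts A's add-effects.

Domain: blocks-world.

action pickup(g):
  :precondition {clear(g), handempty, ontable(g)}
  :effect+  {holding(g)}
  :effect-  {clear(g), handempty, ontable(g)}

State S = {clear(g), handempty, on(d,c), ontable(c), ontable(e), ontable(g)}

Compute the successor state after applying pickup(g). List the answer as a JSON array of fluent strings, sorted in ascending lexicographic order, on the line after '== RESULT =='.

Progress:
  pre ⊆ S: {clear(g), handempty, ontable(g)} ⊆ S  — applicable
  S \ del = {on(d,c), ontable(c), ontable(e)}
  ∪ add   = {holding(g), on(d,c), ontable(c), ontable(e)}

== RESULT ==
["holding(g)", "on(d,c)", "ontable(c)", "ontable(e)"]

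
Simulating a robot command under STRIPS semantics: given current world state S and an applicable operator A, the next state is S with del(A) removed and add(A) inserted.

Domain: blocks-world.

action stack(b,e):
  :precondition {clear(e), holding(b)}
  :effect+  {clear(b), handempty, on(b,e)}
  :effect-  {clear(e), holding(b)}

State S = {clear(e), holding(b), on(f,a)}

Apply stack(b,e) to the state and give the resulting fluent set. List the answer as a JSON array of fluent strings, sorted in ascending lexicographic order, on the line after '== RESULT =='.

Compute (S \ del) ∪ add:
  pre ⊆ S: {clear(e), holding(b)} ⊆ S  — applicable
  S \ del = {on(f,a)}
  ∪ add   = {clear(b), handempty, on(b,e), on(f,a)}

== RESULT ==
["clear(b)", "handempty", "on(b,e)", "on(f,a)"]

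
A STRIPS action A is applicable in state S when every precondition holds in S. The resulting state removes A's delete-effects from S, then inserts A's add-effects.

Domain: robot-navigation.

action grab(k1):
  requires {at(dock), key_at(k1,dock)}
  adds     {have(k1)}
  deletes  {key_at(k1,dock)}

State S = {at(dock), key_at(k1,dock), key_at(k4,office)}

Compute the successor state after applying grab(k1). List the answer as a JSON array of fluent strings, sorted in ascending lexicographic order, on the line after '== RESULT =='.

Progress:
  pre ⊆ S: {at(dock), key_at(k1,dock)} ⊆ S  — applicable
  S \ del = {at(dock), key_at(k4,office)}
  ∪ add   = {at(dock), have(k1), key_at(k4,office)}

== RESULT ==
["at(dock)", "have(k1)", "key_at(k4,office)"]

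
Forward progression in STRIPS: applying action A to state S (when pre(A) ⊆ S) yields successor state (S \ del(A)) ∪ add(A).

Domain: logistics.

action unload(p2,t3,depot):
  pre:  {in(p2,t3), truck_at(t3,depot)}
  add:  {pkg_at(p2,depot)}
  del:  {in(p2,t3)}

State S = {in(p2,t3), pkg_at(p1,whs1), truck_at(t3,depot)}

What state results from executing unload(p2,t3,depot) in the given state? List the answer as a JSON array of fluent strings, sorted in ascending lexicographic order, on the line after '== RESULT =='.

Compute (S \ del) ∪ add:
  pre ⊆ S: {in(p2,t3), truck_at(t3,depot)} ⊆ S  — applicable
  S \ del = {pkg_at(p1,whs1), truck_at(t3,depot)}
  ∪ add   = {pkg_at(p1,whs1), pkg_at(p2,depot), truck_at(t3,depot)}

== RESULT ==
["pkg_at(p1,whs1)", "pkg_at(p2,depot)", "truck_at(t3,depot)"]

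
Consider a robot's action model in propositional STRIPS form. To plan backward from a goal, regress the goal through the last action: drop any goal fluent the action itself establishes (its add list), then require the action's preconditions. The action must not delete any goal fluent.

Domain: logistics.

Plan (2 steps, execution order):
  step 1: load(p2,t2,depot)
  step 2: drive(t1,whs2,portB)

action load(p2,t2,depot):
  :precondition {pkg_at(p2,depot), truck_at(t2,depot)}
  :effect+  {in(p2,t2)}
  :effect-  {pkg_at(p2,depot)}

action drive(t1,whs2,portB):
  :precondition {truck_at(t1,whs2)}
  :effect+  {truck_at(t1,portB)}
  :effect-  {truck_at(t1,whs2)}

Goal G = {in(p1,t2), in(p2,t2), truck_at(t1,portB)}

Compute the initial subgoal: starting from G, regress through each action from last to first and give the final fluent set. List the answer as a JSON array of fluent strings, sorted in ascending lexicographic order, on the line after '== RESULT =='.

Work backward from the goal:
  through step 2 (drive(t1,whs2,portB)): drop {truck_at(t1,portB)}, keep {in(p1,t2), in(p2,t2)}, require {truck_at(t1,whs2)}
    → {in(p1,t2), in(p2,t2), truck_at(t1,whs2)}
  through step 1 (load(p2,t2,depot)): drop {in(p2,t2)}, keep {in(p1,t2), truck_at(t1,whs2)}, require {pkg_at(p2,depot), truck_at(t2,depot)}
    → {in(p1,t2), pkg_at(p2,depot), truck_at(t1,whs2), truck_at(t2,depot)}

== RESULT ==
["in(p1,t2)", "pkg_at(p2,depot)", "truck_at(t1,whs2)", "truck_at(t2,depot)"]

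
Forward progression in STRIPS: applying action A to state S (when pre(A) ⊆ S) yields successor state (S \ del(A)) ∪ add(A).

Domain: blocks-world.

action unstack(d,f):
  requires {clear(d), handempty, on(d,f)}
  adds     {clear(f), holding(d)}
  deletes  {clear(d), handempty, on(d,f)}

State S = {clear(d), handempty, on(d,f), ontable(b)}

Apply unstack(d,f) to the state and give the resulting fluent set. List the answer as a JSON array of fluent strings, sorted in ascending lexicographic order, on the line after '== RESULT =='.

Compute (S \ del) ∪ add:
  pre ⊆ S: {clear(d), handempty, on(d,f)} ⊆ S  — applicable
  S \ del = {ontable(b)}
  ∪ add   = {clear(f), holding(d), ontable(b)}

== RESULT ==
["clear(f)", "holding(d)", "ontable(b)"]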